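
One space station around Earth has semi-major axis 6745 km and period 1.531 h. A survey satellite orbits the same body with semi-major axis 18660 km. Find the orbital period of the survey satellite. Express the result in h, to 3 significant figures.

T₂ ≈ 7.04 h

Kepler's third law: T² ∝ a³, so T₂ = T₁ (a₂/a₁)^(3/2).
a₂/a₁ = 2.766, (a₂/a₁)^(3/2) = 4.601.
T₂ = 1.531 × 4.601 = 7.045 h.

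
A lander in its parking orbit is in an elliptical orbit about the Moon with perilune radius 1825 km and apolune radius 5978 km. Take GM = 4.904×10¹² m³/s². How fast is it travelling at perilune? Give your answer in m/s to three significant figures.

v ≈ 2030 m/s

Semi-major axis a = (r_p + r_a)/2 = 3901.5 km = 3.902×10⁶ m.
Vis-viva: v² = μ(2/r − 1/a) = 4.904×10¹² × (1.096×10⁻⁶ − 2.563×10⁻⁷) = 4.117×10⁶ m²/s².
v = 2029 m/s.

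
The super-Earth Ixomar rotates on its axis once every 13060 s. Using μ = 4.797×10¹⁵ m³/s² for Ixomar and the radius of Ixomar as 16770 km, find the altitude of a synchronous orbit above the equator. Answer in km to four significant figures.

h_sync ≈ 10700 km

A synchronous orbit has period T, so by Kepler's third law a = (μT²/4π²)^(1/3).
μT²/4π² = 4.797×10¹⁵ × (1.306×10⁴)² / 39.48 = 2.073×10²² m³.
a = 2.747×10⁷ m = 27468 km.
Altitude h = a − R = 27468 − 16770 = 10698 km.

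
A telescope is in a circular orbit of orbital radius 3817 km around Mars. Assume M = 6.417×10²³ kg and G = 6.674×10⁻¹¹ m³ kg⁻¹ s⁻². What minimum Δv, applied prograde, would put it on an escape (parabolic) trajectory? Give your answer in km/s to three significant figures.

Δv ≈ 1.39 km/s

μ = GM = 6.674×10⁻¹¹ × 6.417×10²³ = 4.283×10¹³ m³/s².
r = 3817 km = 3.817×10⁶ m.
Circular speed v_c = √(μ/r) = 3350 m/s.
Escape speed v_esc = √(2μ/r) = √2 × v_c = 4737 m/s.
Δv = v_esc − v_c = 1387 m/s = 1.387 km/s.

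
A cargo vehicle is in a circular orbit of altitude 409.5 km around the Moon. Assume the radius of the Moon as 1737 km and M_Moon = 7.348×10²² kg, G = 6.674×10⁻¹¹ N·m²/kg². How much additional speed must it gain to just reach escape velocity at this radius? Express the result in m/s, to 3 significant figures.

Δv ≈ 626 m/s

μ = GM = 6.674×10⁻¹¹ × 7.348×10²² = 4.904×10¹² m³/s².
r = 1737 + 409.5 = 2146.5 km = 2.1465×10⁶ m.
Circular speed v_c = √(μ/r) = 1512 m/s.
Escape speed v_esc = √(2μ/r) = √2 × v_c = 2138 m/s.
Δv = v_esc − v_c = 626.1 m/s.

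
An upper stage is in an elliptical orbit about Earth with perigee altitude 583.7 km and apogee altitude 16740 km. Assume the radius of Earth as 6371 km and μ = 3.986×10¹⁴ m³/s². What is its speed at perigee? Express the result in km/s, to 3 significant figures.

r_p = 6371 + 583.7 = 6954.7 km = 6.9547×10⁶ m.
r_a = 6371 + 16740 = 23111 km = 2.3111×10⁷ m.
Semi-major axis a = (r_p + r_a)/2 = 15033 km = 1.503×10⁷ m.
Vis-viva: v² = μ(2/r − 1/a) = 3.986×10¹⁴ × (2.876×10⁻⁷ − 6.652×10⁻⁸) = 8.811×10⁷ m²/s².
v = 9387 m/s = 9.387 km/s.

v ≈ 9.39 km/s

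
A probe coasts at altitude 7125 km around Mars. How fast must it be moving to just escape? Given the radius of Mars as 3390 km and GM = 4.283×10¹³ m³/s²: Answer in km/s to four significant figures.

r = 3390 + 7125 = 10515 km = 1.0515×10⁷ m.
Escape speed v_esc = √(2μ/r) = √(2 × 4.283×10¹³ / 1.052×10⁷) = √(8.146×10⁶) = 2854 m/s.
= 2.854 km/s.

v_esc ≈ 2.854 km/s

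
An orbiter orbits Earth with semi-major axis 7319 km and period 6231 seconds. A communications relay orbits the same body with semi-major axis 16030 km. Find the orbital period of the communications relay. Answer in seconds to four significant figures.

Kepler's third law: T² ∝ a³, so T₂ = T₁ (a₂/a₁)^(3/2).
a₂/a₁ = 2.190, (a₂/a₁)^(3/2) = 3.241.
T₂ = 6231 × 3.241 = 20200 seconds.

T₂ ≈ 20200 seconds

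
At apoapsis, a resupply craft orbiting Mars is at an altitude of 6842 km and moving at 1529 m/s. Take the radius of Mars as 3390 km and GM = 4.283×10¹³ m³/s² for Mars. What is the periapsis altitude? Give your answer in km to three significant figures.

r_a = 3390 + 6842 = 10232 km = 1.023×10⁷ m.
Specific energy ε = v²/2 − μ/r = -3.017×10⁶ J/kg, so a = −μ/(2ε) = 7.098×10⁶ m.
The apsides satisfy r_p + r_a = 2a, so the periapsis radius is 2a − r_a = 3.964×10⁶ m = 3964.4 km.
Periapsis altitude = 3964.4 − 3390 = 574.38 km.

periapsis altitude ≈ 574 km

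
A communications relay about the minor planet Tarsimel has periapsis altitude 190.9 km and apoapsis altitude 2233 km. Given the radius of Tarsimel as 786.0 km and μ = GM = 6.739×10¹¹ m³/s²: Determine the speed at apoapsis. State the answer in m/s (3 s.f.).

v ≈ 330 m/s

r_p = 786.0 + 190.9 = 976.90 km = 9.7690×10⁵ m.
r_a = 786.0 + 2233 = 3019.0 km = 3.0190×10⁶ m.
Semi-major axis a = (r_p + r_a)/2 = 1998.0 km = 1.998×10⁶ m.
Vis-viva: v² = μ(2/r − 1/a) = 6.739×10¹¹ × (6.625×10⁻⁷ − 5.005×10⁻⁷) = 1.091×10⁵ m²/s².
v = 330.4 m/s.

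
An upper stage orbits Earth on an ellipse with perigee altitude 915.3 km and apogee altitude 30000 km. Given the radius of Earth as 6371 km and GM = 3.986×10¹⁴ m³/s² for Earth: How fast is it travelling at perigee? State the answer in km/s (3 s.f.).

r_p = 6371 + 915.3 = 7286.3 km = 7.2863×10⁶ m.
r_a = 6371 + 30000 = 36371 km = 3.6371×10⁷ m.
Semi-major axis a = (r_p + r_a)/2 = 21829 km = 2.183×10⁷ m.
Vis-viva: v² = μ(2/r − 1/a) = 3.986×10¹⁴ × (2.745×10⁻⁷ − 4.581×10⁻⁸) = 9.115×10⁷ m²/s².
v = 9547 m/s = 9.547 km/s.

v ≈ 9.55 km/s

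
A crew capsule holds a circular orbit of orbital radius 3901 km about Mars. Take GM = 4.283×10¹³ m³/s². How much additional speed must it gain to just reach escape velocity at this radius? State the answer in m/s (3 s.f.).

Δv ≈ 1370 m/s

r = 3901 km = 3.901×10⁶ m.
Circular speed v_c = √(μ/r) = 3313 m/s.
Escape speed v_esc = √(2μ/r) = √2 × v_c = 4686 m/s.
Δv = v_esc − v_c = 1372 m/s.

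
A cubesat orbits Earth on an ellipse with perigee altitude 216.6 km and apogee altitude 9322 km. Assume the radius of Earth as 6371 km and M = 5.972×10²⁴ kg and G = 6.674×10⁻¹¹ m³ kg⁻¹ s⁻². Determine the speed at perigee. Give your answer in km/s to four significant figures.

v ≈ 9.232 km/s

μ = GM = 6.674×10⁻¹¹ × 5.972×10²⁴ = 3.986×10¹⁴ m³/s².
r_p = 6371 + 216.6 = 6587.6 km = 6.5876×10⁶ m.
r_a = 6371 + 9322 = 15693 km = 1.5693×10⁷ m.
Semi-major axis a = (r_p + r_a)/2 = 11140 km = 1.114×10⁷ m.
Vis-viva: v² = μ(2/r − 1/a) = 3.986×10¹⁴ × (3.036×10⁻⁷ − 8.976×10⁻⁸) = 8.523×10⁷ m²/s².
v = 9232 m/s = 9.232 km/s.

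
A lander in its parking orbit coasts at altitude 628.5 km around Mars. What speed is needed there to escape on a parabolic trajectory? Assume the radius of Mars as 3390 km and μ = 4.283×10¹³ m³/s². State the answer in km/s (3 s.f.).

r = 3390 + 628.5 = 4018.5 km = 4.0185×10⁶ m.
Escape speed v_esc = √(2μ/r) = √(2 × 4.283×10¹³ / 4.018×10⁶) = √(2.132×10⁷) = 4617 m/s.
= 4.617 km/s.

v_esc ≈ 4.62 km/s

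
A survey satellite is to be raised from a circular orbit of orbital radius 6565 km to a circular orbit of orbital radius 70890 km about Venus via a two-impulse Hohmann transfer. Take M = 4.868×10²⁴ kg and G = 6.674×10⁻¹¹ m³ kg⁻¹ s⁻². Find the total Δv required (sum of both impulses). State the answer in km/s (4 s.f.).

Δv_total ≈ 3.742 km/s

μ = GM = 6.674×10⁻¹¹ × 4.868×10²⁴ = 3.249×10¹⁴ m³/s².
r₁ = 6565 km = 6.565×10⁶ m.
r₂ = 70890 km = 7.089×10⁷ m.
Transfer ellipse a_t = (r₁ + r₂)/2 = 3.873×10⁷ m.
At r₁: circular v_c1 = √(μ/r₁) = 7035 m/s; transfer-periapsis v_p = √[μ(2/r₁ − 1/a_t)] = 9518 m/s.
Δv₁ = v_p − v_c1 = 2483 m/s.
At r₂: circular v_c2 = √(μ/r₂) = 2141 m/s; transfer-apoapsis v_a = √[μ(2/r₂ − 1/a_t)] = 881.4 m/s.
Δv₂ = v_c2 − v_a = 1259 m/s.
Total Δv = Δv₁ + Δv₂ = 3742 m/s = 3.742 km/s.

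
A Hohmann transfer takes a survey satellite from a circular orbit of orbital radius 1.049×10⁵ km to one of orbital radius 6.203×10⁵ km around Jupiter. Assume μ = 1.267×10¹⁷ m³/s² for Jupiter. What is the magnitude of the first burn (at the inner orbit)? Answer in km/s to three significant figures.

Δv ≈ 10.7 km/s

r₁ = 1.049×10⁵ km = 1.049×10⁸ m.
r₂ = 6.203×10⁵ km = 6.203×10⁸ m.
Transfer ellipse a_t = (r₁ + r₂)/2 = 3.626×10⁸ m.
At r₁: circular v_c1 = √(μ/r₁) = 34750 m/s; transfer-perijove v_p = √[μ(2/r₁ − 1/a_t)] = 45460 m/s.
Δv₁ = v_p − v_c1 = 10700 m/s.
= 10.70 km/s.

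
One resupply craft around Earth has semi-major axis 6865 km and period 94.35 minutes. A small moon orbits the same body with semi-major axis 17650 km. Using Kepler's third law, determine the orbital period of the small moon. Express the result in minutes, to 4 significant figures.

T₂ ≈ 389.0 minutes

Kepler's third law: T² ∝ a³, so T₂ = T₁ (a₂/a₁)^(3/2).
a₂/a₁ = 2.571, (a₂/a₁)^(3/2) = 4.122.
T₂ = 94.35 × 4.122 = 389.0 minutes.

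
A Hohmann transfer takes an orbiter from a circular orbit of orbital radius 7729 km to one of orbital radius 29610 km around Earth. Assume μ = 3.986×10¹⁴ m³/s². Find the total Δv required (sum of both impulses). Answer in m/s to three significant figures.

r₁ = 7729 km = 7.729×10⁶ m.
r₂ = 29610 km = 2.961×10⁷ m.
Transfer ellipse a_t = (r₁ + r₂)/2 = 1.867×10⁷ m.
At r₁: circular v_c1 = √(μ/r₁) = 7181 m/s; transfer-perigee v_p = √[μ(2/r₁ − 1/a_t)] = 9044 m/s.
Δv₁ = v_p − v_c1 = 1863 m/s.
At r₂: circular v_c2 = √(μ/r₂) = 3669 m/s; transfer-apogee v_a = √[μ(2/r₂ − 1/a_t)] = 2361 m/s.
Δv₂ = v_c2 − v_a = 1308 m/s.
Total Δv = Δv₁ + Δv₂ = 3171 m/s.

Δv_total ≈ 3170 m/s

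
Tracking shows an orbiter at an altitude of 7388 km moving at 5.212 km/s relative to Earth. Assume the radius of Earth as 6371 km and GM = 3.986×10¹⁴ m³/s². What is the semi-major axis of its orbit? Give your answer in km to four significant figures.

r = 6371 + 7388 = 13759 km = 1.376×10⁷ m.
Specific orbital energy ε = v²/2 − μ/r = (5212)²/2 − 3.986×10¹⁴/1.376×10⁷ = -1.539×10⁷ J/kg.
Since ε = −μ/(2a), a = −μ/(2ε) = 1.295×10⁷ m = 12952 km.

a ≈ 12950 km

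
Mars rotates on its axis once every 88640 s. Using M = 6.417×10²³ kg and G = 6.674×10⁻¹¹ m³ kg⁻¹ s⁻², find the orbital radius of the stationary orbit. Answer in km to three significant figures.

μ = GM = 6.674×10⁻¹¹ × 6.417×10²³ = 4.283×10¹³ m³/s².
A synchronous orbit has period T, so by Kepler's third law a = (μT²/4π²)^(1/3).
μT²/4π² = 4.283×10¹³ × (8.864×10⁴)² / 39.48 = 8.524×10²¹ m³.
a = 2.043×10⁷ m = 20427 km.

r_sync ≈ 20400 km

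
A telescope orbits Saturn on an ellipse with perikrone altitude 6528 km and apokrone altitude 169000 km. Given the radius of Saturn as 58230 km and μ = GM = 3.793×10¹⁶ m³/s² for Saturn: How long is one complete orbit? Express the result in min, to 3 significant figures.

T ≈ 949 min

r_p = 58230 + 6528 = 64758 km = 6.4758×10⁷ m.
r_a = 58230 + 169000 = 227230 km = 2.2723×10⁸ m.
Semi-major axis a = (r_p + r_a)/2 = (64758 + 2.2723×10⁵)/2 = 1.4599×10⁵ km = 1.460×10⁸ m.
By Kepler's third law T = 2π√(a³/μ) = 2π × 9.058×10³ = 5.691×10⁴ s.
= 948.5 min.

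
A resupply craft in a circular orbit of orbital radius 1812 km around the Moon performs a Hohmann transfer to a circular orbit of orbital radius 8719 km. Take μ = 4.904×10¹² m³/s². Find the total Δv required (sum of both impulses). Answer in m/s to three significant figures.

r₁ = 1812 km = 1.812×10⁶ m.
r₂ = 8719 km = 8.719×10⁶ m.
Transfer ellipse a_t = (r₁ + r₂)/2 = 5.266×10⁶ m.
At r₁: circular v_c1 = √(μ/r₁) = 1645 m/s; transfer-perilune v_p = √[μ(2/r₁ − 1/a_t)] = 2117 m/s.
Δv₁ = v_p − v_c1 = 471.8 m/s.
At r₂: circular v_c2 = √(μ/r₂) = 750.0 m/s; transfer-apolune v_a = √[μ(2/r₂ − 1/a_t)] = 439.9 m/s.
Δv₂ = v_c2 − v_a = 310.0 m/s.
Total Δv = Δv₁ + Δv₂ = 781.8 m/s.

Δv_total ≈ 782 m/s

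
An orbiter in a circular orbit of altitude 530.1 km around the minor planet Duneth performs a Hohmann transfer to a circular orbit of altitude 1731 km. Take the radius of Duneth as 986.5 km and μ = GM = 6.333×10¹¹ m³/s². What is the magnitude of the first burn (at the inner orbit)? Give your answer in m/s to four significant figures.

Δv ≈ 85.93 m/s

r₁ = 986.5 + 530.1 = 1516.6 km = 1.5166×10⁶ m.
r₂ = 986.5 + 1731 = 2717.5 km = 2.7175×10⁶ m.
Transfer ellipse a_t = (r₁ + r₂)/2 = 2.117×10⁶ m.
At r₁: circular v_c1 = √(μ/r₁) = 646.2 m/s; transfer-periapsis v_p = √[μ(2/r₁ − 1/a_t)] = 732.1 m/s.
Δv₁ = v_p − v_c1 = 85.93 m/s.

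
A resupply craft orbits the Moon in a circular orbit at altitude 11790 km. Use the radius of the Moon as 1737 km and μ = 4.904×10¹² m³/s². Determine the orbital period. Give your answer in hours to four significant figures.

T ≈ 39.21 hours

r = 1737 + 11790 = 13527 km = 1.3527×10⁷ m.
Kepler's third law: T = 2π√(r³/μ) = 2π√((1.353×10⁷)³ / 4.904×10¹²).
r³/μ = 5.047×10⁸ s², so T = 2π × 2.247×10⁴ = 1.412×10⁵ s.
Converting: 1.412×10⁵ s ÷ 3600 = 39.21 hours.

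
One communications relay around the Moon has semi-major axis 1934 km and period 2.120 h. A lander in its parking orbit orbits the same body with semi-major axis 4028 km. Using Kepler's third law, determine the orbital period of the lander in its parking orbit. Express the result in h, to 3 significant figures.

T₂ ≈ 6.37 h

Kepler's third law: T² ∝ a³, so T₂ = T₁ (a₂/a₁)^(3/2).
a₂/a₁ = 2.083, (a₂/a₁)^(3/2) = 3.006.
T₂ = 2.120 × 3.006 = 6.372 h.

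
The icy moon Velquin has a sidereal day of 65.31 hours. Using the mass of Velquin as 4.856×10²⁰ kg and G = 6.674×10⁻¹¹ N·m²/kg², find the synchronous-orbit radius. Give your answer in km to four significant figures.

μ = GM = 6.674×10⁻¹¹ × 4.856×10²⁰ = 3.241×10¹⁰ m³/s².
T = 65.31 hours = 2.351×10⁵ s.
A synchronous orbit has period T, so by Kepler's third law a = (μT²/4π²)^(1/3).
μT²/4π² = 3.241×10¹⁰ × (2.351×10⁵)² / 39.48 = 4.538×10¹⁹ m³.
a = 3.567×10⁶ m = 3566.9 km.

r_sync ≈ 3567 km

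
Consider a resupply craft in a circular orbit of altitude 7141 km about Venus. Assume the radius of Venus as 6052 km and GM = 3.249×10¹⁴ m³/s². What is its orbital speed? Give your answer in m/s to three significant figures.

r = 6052 + 7141 = 13193 km = 1.3193×10⁷ m.
For a circular orbit v = √(μ/r) = √(3.249×10¹⁴ / 1.319×10⁷) = √(2.463×10⁷) = 4963 m/s.

v ≈ 4960 m/s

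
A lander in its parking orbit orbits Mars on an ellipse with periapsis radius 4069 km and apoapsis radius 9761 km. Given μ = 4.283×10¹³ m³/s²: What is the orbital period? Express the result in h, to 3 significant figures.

T ≈ 4.85 h

Semi-major axis a = (r_p + r_a)/2 = (4069.0 + 9761.0)/2 = 6915.0 km = 6.915×10⁶ m.
By Kepler's third law T = 2π√(a³/μ) = 2π × 2.779×10³ = 1.746×10⁴ s.
= 4.849 h.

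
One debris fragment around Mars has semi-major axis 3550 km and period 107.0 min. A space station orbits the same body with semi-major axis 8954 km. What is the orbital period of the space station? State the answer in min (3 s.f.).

T₂ ≈ 429 min

Kepler's third law: T² ∝ a³, so T₂ = T₁ (a₂/a₁)^(3/2).
a₂/a₁ = 2.522, (a₂/a₁)^(3/2) = 4.006.
T₂ = 107.0 × 4.006 = 428.6 min.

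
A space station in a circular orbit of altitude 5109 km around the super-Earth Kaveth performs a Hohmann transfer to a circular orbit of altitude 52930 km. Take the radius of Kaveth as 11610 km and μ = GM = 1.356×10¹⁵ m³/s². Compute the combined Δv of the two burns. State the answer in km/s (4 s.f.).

r₁ = 11610 + 5109 = 16719 km = 1.6719×10⁷ m.
r₂ = 11610 + 52930 = 64540 km = 6.4540×10⁷ m.
Transfer ellipse a_t = (r₁ + r₂)/2 = 4.063×10⁷ m.
At r₁: circular v_c1 = √(μ/r₁) = 9006 m/s; transfer-periapsis v_p = √[μ(2/r₁ − 1/a_t)] = 11350 m/s.
Δv₁ = v_p − v_c1 = 2345 m/s.
At r₂: circular v_c2 = √(μ/r₂) = 4584 m/s; transfer-apoapsis v_a = √[μ(2/r₂ − 1/a_t)] = 2940 m/s.
Δv₂ = v_c2 − v_a = 1643 m/s.
Total Δv = Δv₁ + Δv₂ = 3988 m/s = 3.988 km/s.

Δv_total ≈ 3.988 km/s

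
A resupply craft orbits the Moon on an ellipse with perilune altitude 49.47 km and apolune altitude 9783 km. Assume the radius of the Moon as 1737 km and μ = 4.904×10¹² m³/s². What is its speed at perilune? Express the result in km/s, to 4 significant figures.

v ≈ 2.180 km/s

r_p = 1737 + 49.47 = 1786.5 km = 1.7865×10⁶ m.
r_a = 1737 + 9783 = 11520 km = 1.1520×10⁷ m.
Semi-major axis a = (r_p + r_a)/2 = 6653.2 km = 6.653×10⁶ m.
Vis-viva: v² = μ(2/r − 1/a) = 4.904×10¹² × (1.120×10⁻⁶ − 1.503×10⁻⁷) = 4.753×10⁶ m²/s².
v = 2180 m/s = 2.180 km/s.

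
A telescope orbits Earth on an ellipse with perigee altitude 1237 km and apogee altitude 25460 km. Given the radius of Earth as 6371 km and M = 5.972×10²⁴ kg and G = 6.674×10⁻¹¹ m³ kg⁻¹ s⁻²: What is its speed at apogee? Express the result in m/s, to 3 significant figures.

v ≈ 2200 m/s

μ = GM = 6.674×10⁻¹¹ × 5.972×10²⁴ = 3.986×10¹⁴ m³/s².
r_p = 6371 + 1237 = 7608.0 km = 7.6080×10⁶ m.
r_a = 6371 + 25460 = 31831 km = 3.1831×10⁷ m.
Semi-major axis a = (r_p + r_a)/2 = 19720 km = 1.972×10⁷ m.
Vis-viva: v² = μ(2/r − 1/a) = 3.986×10¹⁴ × (6.283×10⁻⁸ − 5.071×10⁻⁸) = 4.831×10⁶ m²/s².
v = 2198 m/s.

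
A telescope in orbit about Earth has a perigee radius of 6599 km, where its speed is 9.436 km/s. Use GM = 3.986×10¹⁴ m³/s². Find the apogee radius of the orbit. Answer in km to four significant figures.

r_p = 6.599×10⁶ m.
Specific energy ε = v²/2 − μ/r = -1.588×10⁷ J/kg, so a = −μ/(2ε) = 1.255×10⁷ m.
The apsides satisfy r_p + r_a = 2a, so the apogee radius is 2a − r_p = 1.850×10⁷ m = 18495 km.

apogee radius ≈ 18500 km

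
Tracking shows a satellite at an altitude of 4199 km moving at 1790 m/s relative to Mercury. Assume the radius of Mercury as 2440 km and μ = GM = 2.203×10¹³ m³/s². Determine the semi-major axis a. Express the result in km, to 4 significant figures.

r = 2440 + 4199 = 6639.0 km = 6.639×10⁶ m.
Specific orbital energy ε = v²/2 − μ/r = (1790)²/2 − 2.203×10¹³/6.639×10⁶ = -1.716×10⁶ J/kg.
Since ε = −μ/(2a), a = −μ/(2ε) = 6.418×10⁶ m = 6418.2 km.

a ≈ 6418 km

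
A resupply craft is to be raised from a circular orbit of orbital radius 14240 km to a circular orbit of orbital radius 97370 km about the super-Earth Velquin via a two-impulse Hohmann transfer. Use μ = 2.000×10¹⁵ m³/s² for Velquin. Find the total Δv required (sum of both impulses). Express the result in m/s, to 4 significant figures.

r₁ = 14240 km = 1.424×10⁷ m.
r₂ = 97370 km = 9.737×10⁷ m.
Transfer ellipse a_t = (r₁ + r₂)/2 = 5.580×10⁷ m.
At r₁: circular v_c1 = √(μ/r₁) = 11850 m/s; transfer-periapsis v_p = √[μ(2/r₁ − 1/a_t)] = 15650 m/s.
Δv₁ = v_p − v_c1 = 3803 m/s.
At r₂: circular v_c2 = √(μ/r₂) = 4532 m/s; transfer-apoapsis v_a = √[μ(2/r₂ − 1/a_t)] = 2289 m/s.
Δv₂ = v_c2 − v_a = 2243 m/s.
Total Δv = Δv₁ + Δv₂ = 6046 m/s.

Δv_total ≈ 6046 m/s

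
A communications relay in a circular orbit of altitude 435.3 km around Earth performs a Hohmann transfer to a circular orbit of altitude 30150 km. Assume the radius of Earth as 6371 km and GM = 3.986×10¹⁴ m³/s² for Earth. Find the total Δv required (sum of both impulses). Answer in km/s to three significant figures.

r₁ = 6371 + 435.3 = 6806.3 km = 6.8063×10⁶ m.
r₂ = 6371 + 30150 = 36521 km = 3.6521×10⁷ m.
Transfer ellipse a_t = (r₁ + r₂)/2 = 2.166×10⁷ m.
At r₁: circular v_c1 = √(μ/r₁) = 7653 m/s; transfer-perigee v_p = √[μ(2/r₁ − 1/a_t)] = 9936 m/s.
Δv₁ = v_p − v_c1 = 2283 m/s.
At r₂: circular v_c2 = √(μ/r₂) = 3304 m/s; transfer-apogee v_a = √[μ(2/r₂ − 1/a_t)] = 1852 m/s.
Δv₂ = v_c2 − v_a = 1452 m/s.
Total Δv = Δv₁ + Δv₂ = 3735 m/s = 3.735 km/s.

Δv_total ≈ 3.74 km/s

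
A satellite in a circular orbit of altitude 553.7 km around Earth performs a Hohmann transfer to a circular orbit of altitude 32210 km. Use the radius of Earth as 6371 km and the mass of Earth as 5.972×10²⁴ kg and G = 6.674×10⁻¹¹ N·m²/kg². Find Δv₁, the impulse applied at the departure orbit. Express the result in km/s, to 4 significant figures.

μ = GM = 6.674×10⁻¹¹ × 5.972×10²⁴ = 3.986×10¹⁴ m³/s².
r₁ = 6371 + 553.7 = 6924.7 km = 6.9247×10⁶ m.
r₂ = 6371 + 32210 = 38581 km = 3.8581×10⁷ m.
Transfer ellipse a_t = (r₁ + r₂)/2 = 2.275×10⁷ m.
At r₁: circular v_c1 = √(μ/r₁) = 7587 m/s; transfer-perigee v_p = √[μ(2/r₁ − 1/a_t)] = 9879 m/s.
Δv₁ = v_p − v_c1 = 2292 m/s.
= 2.292 km/s.

Δv ≈ 2.292 km/s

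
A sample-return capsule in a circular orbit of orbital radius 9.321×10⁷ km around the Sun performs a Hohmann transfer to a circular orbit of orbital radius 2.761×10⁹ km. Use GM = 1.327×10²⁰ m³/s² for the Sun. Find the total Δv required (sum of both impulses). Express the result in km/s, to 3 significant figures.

Δv_total ≈ 19.9 km/s

r₁ = 9.321×10⁷ km = 9.321×10¹⁰ m.
r₂ = 2.761×10⁹ km = 2.761×10¹² m.
Transfer ellipse a_t = (r₁ + r₂)/2 = 1.427×10¹² m.
At r₁: circular v_c1 = √(μ/r₁) = 37730 m/s; transfer-perihelion v_p = √[μ(2/r₁ − 1/a_t)] = 52480 m/s.
Δv₁ = v_p − v_c1 = 14750 m/s.
At r₂: circular v_c2 = √(μ/r₂) = 6933 m/s; transfer-aphelion v_a = √[μ(2/r₂ − 1/a_t)] = 1772 m/s.
Δv₂ = v_c2 − v_a = 5161 m/s.
Total Δv = Δv₁ + Δv₂ = 19910 m/s = 19.91 km/s.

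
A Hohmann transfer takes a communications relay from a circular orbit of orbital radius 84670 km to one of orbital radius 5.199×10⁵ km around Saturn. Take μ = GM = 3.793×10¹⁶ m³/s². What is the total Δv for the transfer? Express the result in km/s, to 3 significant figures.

r₁ = 84670 km = 8.467×10⁷ m.
r₂ = 5.199×10⁵ km = 5.199×10⁸ m.
Transfer ellipse a_t = (r₁ + r₂)/2 = 3.023×10⁸ m.
At r₁: circular v_c1 = √(μ/r₁) = 21170 m/s; transfer-perikrone v_p = √[μ(2/r₁ − 1/a_t)] = 27760 m/s.
Δv₁ = v_p − v_c1 = 6592 m/s.
At r₂: circular v_c2 = √(μ/r₂) = 8541 m/s; transfer-apokrone v_a = √[μ(2/r₂ − 1/a_t)] = 4521 m/s.
Δv₂ = v_c2 − v_a = 4021 m/s.
Total Δv = Δv₁ + Δv₂ = 10610 m/s = 10.61 km/s.

Δv_total ≈ 10.6 km/s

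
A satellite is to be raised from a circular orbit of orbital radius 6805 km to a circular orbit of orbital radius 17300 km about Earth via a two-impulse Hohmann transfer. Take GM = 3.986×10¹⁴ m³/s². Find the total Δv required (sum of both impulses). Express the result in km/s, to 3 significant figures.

r₁ = 6805 km = 6.805×10⁶ m.
r₂ = 17300 km = 1.730×10⁷ m.
Transfer ellipse a_t = (r₁ + r₂)/2 = 1.205×10⁷ m.
At r₁: circular v_c1 = √(μ/r₁) = 7653 m/s; transfer-perigee v_p = √[μ(2/r₁ − 1/a_t)] = 9169 m/s.
Δv₁ = v_p − v_c1 = 1516 m/s.
At r₂: circular v_c2 = √(μ/r₂) = 4800 m/s; transfer-apogee v_a = √[μ(2/r₂ − 1/a_t)] = 3607 m/s.
Δv₂ = v_c2 − v_a = 1193 m/s.
Total Δv = Δv₁ + Δv₂ = 2709 m/s = 2.709 km/s.

Δv_total ≈ 2.71 km/s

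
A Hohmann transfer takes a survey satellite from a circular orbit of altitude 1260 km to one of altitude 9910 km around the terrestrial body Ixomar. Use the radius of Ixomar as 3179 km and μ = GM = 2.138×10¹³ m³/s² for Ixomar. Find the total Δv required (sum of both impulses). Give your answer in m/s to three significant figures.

Δv_total ≈ 856 m/s

r₁ = 3179 + 1260 = 4439.0 km = 4.4390×10⁶ m.
r₂ = 3179 + 9910 = 13089 km = 1.3089×10⁷ m.
Transfer ellipse a_t = (r₁ + r₂)/2 = 8.764×10⁶ m.
At r₁: circular v_c1 = √(μ/r₁) = 2195 m/s; transfer-periapsis v_p = √[μ(2/r₁ − 1/a_t)] = 2682 m/s.
Δv₁ = v_p − v_c1 = 487.4 m/s.
At r₂: circular v_c2 = √(μ/r₂) = 1278 m/s; transfer-apoapsis v_a = √[μ(2/r₂ − 1/a_t)] = 909.6 m/s.
Δv₂ = v_c2 − v_a = 368.5 m/s.
Total Δv = Δv₁ + Δv₂ = 855.9 m/s.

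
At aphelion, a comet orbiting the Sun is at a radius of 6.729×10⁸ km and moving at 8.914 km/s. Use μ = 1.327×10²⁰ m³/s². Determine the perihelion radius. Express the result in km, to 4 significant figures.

perihelion radius ≈ 1.698×10⁸ km

r_a = 6.729×10¹¹ m.
Specific energy ε = v²/2 − μ/r = -1.575×10⁸ J/kg, so a = −μ/(2ε) = 4.213×10¹¹ m.
The apsides satisfy r_p + r_a = 2a, so the perihelion radius is 2a − r_a = 1.698×10¹¹ m = 1.6977×10⁸ km.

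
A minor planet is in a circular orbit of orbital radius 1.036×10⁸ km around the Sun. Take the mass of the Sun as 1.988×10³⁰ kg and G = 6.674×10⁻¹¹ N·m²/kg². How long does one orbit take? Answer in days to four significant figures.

T ≈ 210.5 days

μ = GM = 6.674×10⁻¹¹ × 1.988×10³⁰ = 1.327×10²⁰ m³/s².
r = 1.036×10⁸ km = 1.036×10¹¹ m.
Kepler's third law: T = 2π√(r³/μ) = 2π√((1.036×10¹¹)³ / 1.327×10²⁰).
r³/μ = 8.381×10¹² s², so T = 2π × 2.895×10⁶ = 1.819×10⁷ s.
Converting: 1.819×10⁷ s ÷ 86400 = 210.5 days.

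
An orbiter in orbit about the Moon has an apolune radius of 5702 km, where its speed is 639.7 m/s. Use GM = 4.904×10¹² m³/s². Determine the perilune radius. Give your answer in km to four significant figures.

perilune radius ≈ 1780 km

r_a = 5.702×10⁶ m.
Specific energy ε = v²/2 − μ/r = -6.554×10⁵ J/kg, so a = −μ/(2ε) = 3.741×10⁶ m.
The apsides satisfy r_p + r_a = 2a, so the perilune radius is 2a − r_a = 1.780×10⁶ m = 1780.0 km.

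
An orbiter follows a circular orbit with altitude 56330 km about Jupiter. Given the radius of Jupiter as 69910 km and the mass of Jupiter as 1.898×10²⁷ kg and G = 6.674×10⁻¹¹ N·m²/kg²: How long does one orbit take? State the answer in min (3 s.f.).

μ = GM = 6.674×10⁻¹¹ × 1.898×10²⁷ = 1.267×10¹⁷ m³/s².
r = 69910 + 56330 = 126240 km = 1.2624×10⁸ m.
Kepler's third law: T = 2π√(r³/μ) = 2π√((1.262×10⁸)³ / 1.267×10¹⁷).
r³/μ = 1.588×10⁷ s², so T = 2π × 3.985×10³ = 2.504×10⁴ s.
Converting: 2.504×10⁴ s ÷ 60.00 = 417.3 min.

T ≈ 417 min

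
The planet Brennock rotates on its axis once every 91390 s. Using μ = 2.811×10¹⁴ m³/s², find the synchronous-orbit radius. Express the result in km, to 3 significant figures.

A synchronous orbit has period T, so by Kepler's third law a = (μT²/4π²)^(1/3).
μT²/4π² = 2.811×10¹⁴ × (9.139×10⁴)² / 39.48 = 5.947×10²² m³.
a = 3.903×10⁷ m = 39033 km.

r_sync ≈ 39000 km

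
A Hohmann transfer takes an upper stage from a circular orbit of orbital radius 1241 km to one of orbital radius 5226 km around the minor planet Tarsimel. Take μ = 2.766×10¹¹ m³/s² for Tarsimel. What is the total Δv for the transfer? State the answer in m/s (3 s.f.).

r₁ = 1241 km = 1.241×10⁶ m.
r₂ = 5226 km = 5.226×10⁶ m.
Transfer ellipse a_t = (r₁ + r₂)/2 = 3.234×10⁶ m.
At r₁: circular v_c1 = √(μ/r₁) = 472.1 m/s; transfer-periapsis v_p = √[μ(2/r₁ − 1/a_t)] = 600.2 m/s.
Δv₁ = v_p − v_c1 = 128.1 m/s.
At r₂: circular v_c2 = √(μ/r₂) = 230.1 m/s; transfer-apoapsis v_a = √[μ(2/r₂ − 1/a_t)] = 142.5 m/s.
Δv₂ = v_c2 − v_a = 87.54 m/s.
Total Δv = Δv₁ + Δv₂ = 215.6 m/s.

Δv_total ≈ 216 m/s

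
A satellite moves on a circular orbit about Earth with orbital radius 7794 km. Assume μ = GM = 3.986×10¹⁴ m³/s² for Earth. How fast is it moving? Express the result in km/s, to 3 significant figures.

v ≈ 7.15 km/s

r = 7794 km = 7.794×10⁶ m.
For a circular orbit v = √(μ/r) = √(3.986×10¹⁴ / 7.794×10⁶) = √(5.114×10⁷) = 7151 m/s.
That is 7.151 km/s.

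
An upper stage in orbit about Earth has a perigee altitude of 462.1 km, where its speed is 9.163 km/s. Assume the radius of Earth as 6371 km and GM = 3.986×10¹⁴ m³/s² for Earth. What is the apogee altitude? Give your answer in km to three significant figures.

r_p = 6371 + 462.1 = 6833.1 km = 6.833×10⁶ m.
Specific energy ε = v²/2 − μ/r = -1.635×10⁷ J/kg, so a = −μ/(2ε) = 1.219×10⁷ m.
The apsides satisfy r_p + r_a = 2a, so the apogee radius is 2a − r_p = 1.754×10⁷ m = 17541 km.
Apogee altitude = 17541 − 6371 = 11170 km.

apogee altitude ≈ 11200 km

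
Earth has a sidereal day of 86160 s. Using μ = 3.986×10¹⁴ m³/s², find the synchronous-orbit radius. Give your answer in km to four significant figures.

A synchronous orbit has period T, so by Kepler's third law a = (μT²/4π²)^(1/3).
μT²/4π² = 3.986×10¹⁴ × (8.616×10⁴)² / 39.48 = 7.495×10²² m³.
a = 4.216×10⁷ m = 42163 km.

r_sync ≈ 42160 km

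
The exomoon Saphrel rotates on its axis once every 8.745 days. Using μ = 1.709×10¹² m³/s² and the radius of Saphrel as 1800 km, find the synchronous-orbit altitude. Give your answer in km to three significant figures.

T = 8.745 days = 7.556×10⁵ s.
A synchronous orbit has period T, so by Kepler's third law a = (μT²/4π²)^(1/3).
μT²/4π² = 1.709×10¹² × (7.556×10⁵)² / 39.48 = 2.471×10²² m³.
a = 2.913×10⁷ m = 29128 km.
Altitude h = a − R = 29128 − 1800 = 27328 km.

h_sync ≈ 27300 km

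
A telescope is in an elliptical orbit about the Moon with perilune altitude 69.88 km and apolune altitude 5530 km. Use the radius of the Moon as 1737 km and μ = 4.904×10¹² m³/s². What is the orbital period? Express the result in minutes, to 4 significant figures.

r_p = 1737 + 69.88 = 1806.9 km = 1.8069×10⁶ m.
r_a = 1737 + 5530 = 7267.0 km = 7.2670×10⁶ m.
Semi-major axis a = (r_p + r_a)/2 = (1806.9 + 7267.0)/2 = 4536.9 km = 4.537×10⁶ m.
By Kepler's third law T = 2π√(a³/μ) = 2π × 4.364×10³ = 2.742×10⁴ s.
= 457.0 minutes.

T ≈ 457.0 minutes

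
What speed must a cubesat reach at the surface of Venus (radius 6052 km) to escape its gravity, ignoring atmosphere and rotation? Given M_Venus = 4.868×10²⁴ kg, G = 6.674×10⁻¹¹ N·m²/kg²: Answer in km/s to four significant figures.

v_esc ≈ 10.36 km/s

μ = GM = 6.674×10⁻¹¹ × 4.868×10²⁴ = 3.249×10¹⁴ m³/s².
r = R = 6.052×10⁶ m.
Escape speed v_esc = √(2μ/r) = √(2 × 3.249×10¹⁴ / 6.052×10⁶) = √(1.074×10⁸) = 10360 m/s.
= 10.36 km/s.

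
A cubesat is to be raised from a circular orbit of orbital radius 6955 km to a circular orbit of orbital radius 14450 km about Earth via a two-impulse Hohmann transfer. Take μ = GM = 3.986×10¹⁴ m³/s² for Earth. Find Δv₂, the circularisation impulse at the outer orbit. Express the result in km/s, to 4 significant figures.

r₁ = 6955 km = 6.955×10⁶ m.
r₂ = 14450 km = 1.445×10⁷ m.
Transfer ellipse a_t = (r₁ + r₂)/2 = 1.070×10⁷ m.
At r₁: circular v_c1 = √(μ/r₁) = 7570 m/s; transfer-perigee v_p = √[μ(2/r₁ − 1/a_t)] = 8797 m/s.
At r₂: circular v_c2 = √(μ/r₂) = 5252 m/s; transfer-apogee v_a = √[μ(2/r₂ − 1/a_t)] = 4234 m/s.
Δv₂ = v_c2 − v_a = 1018 m/s.
= 1.018 km/s.

Δv ≈ 1.018 km/s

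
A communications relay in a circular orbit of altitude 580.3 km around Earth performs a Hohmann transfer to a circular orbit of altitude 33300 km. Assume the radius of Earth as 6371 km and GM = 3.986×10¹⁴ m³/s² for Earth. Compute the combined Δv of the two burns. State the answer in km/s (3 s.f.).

r₁ = 6371 + 580.3 = 6951.3 km = 6.9513×10⁶ m.
r₂ = 6371 + 33300 = 39671 km = 3.9671×10⁷ m.
Transfer ellipse a_t = (r₁ + r₂)/2 = 2.331×10⁷ m.
At r₁: circular v_c1 = √(μ/r₁) = 7572 m/s; transfer-perigee v_p = √[μ(2/r₁ − 1/a_t)] = 9878 m/s.
Δv₁ = v_p − v_c1 = 2306 m/s.
At r₂: circular v_c2 = √(μ/r₂) = 3170 m/s; transfer-apogee v_a = √[μ(2/r₂ − 1/a_t)] = 1731 m/s.
Δv₂ = v_c2 − v_a = 1439 m/s.
Total Δv = Δv₁ + Δv₂ = 3745 m/s = 3.745 km/s.

Δv_total ≈ 3.74 km/s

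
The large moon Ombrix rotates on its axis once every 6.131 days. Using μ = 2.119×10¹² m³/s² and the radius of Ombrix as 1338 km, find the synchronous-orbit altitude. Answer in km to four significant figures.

T = 6.131 days = 5.297×10⁵ s.
A synchronous orbit has period T, so by Kepler's third law a = (μT²/4π²)^(1/3).
μT²/4π² = 2.119×10¹² × (5.297×10⁵)² / 39.48 = 1.506×10²² m³.
a = 2.470×10⁷ m = 24696 km.
Altitude h = a − R = 24696 − 1338 = 23358 km.

h_sync ≈ 23360 km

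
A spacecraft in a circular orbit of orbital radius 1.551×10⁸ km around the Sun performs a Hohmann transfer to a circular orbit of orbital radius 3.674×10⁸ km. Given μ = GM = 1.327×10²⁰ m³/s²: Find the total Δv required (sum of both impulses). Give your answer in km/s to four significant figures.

r₁ = 1.551×10⁸ km = 1.551×10¹¹ m.
r₂ = 3.674×10⁸ km = 3.674×10¹¹ m.
Transfer ellipse a_t = (r₁ + r₂)/2 = 2.612×10¹¹ m.
At r₁: circular v_c1 = √(μ/r₁) = 29250 m/s; transfer-perihelion v_p = √[μ(2/r₁ − 1/a_t)] = 34690 m/s.
Δv₁ = v_p − v_c1 = 5437 m/s.
At r₂: circular v_c2 = √(μ/r₂) = 19000 m/s; transfer-aphelion v_a = √[μ(2/r₂ − 1/a_t)] = 14640 m/s.
Δv₂ = v_c2 − v_a = 4361 m/s.
Total Δv = Δv₁ + Δv₂ = 9799 m/s = 9.799 km/s.

Δv_total ≈ 9.799 km/s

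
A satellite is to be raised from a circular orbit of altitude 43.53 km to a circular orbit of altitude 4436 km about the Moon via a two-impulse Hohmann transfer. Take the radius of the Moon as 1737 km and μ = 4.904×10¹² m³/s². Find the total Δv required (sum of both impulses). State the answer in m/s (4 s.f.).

r₁ = 1737 + 43.53 = 1780.5 km = 1.7805×10⁶ m.
r₂ = 1737 + 4436 = 6173.0 km = 6.1730×10⁶ m.
Transfer ellipse a_t = (r₁ + r₂)/2 = 3.977×10⁶ m.
At r₁: circular v_c1 = √(μ/r₁) = 1660 m/s; transfer-perilune v_p = √[μ(2/r₁ − 1/a_t)] = 2068 m/s.
Δv₁ = v_p − v_c1 = 408.1 m/s.
At r₂: circular v_c2 = √(μ/r₂) = 891.3 m/s; transfer-apolune v_a = √[μ(2/r₂ − 1/a_t)] = 596.4 m/s.
Δv₂ = v_c2 − v_a = 294.9 m/s.
Total Δv = Δv₁ + Δv₂ = 703.0 m/s.

Δv_total ≈ 703.0 m/s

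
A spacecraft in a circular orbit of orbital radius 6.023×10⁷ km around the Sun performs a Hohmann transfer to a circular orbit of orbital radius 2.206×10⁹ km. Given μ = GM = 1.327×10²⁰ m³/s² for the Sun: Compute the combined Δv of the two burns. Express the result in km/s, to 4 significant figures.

r₁ = 6.023×10⁷ km = 6.023×10¹⁰ m.
r₂ = 2.206×10⁹ km = 2.206×10¹² m.
Transfer ellipse a_t = (r₁ + r₂)/2 = 1.133×10¹² m.
At r₁: circular v_c1 = √(μ/r₁) = 46940 m/s; transfer-perihelion v_p = √[μ(2/r₁ − 1/a_t)] = 65490 m/s.
Δv₁ = v_p − v_c1 = 18550 m/s.
At r₂: circular v_c2 = √(μ/r₂) = 7756 m/s; transfer-aphelion v_a = √[μ(2/r₂ − 1/a_t)] = 1788 m/s.
Δv₂ = v_c2 − v_a = 5968 m/s.
Total Δv = Δv₁ + Δv₂ = 24520 m/s = 24.52 km/s.

Δv_total ≈ 24.52 km/s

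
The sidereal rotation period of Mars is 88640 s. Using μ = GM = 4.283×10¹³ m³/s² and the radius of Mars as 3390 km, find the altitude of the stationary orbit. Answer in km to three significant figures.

h_sync ≈ 17000 km

A synchronous orbit has period T, so by Kepler's third law a = (μT²/4π²)^(1/3).
μT²/4π² = 4.283×10¹³ × (8.864×10⁴)² / 39.48 = 8.524×10²¹ m³.
a = 2.043×10⁷ m = 20428 km.
Altitude h = a − R = 20428 − 3390 = 17038 km.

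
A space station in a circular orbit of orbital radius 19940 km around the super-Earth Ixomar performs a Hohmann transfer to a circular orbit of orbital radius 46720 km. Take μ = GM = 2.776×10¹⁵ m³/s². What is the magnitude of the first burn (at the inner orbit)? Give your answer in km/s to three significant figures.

r₁ = 19940 km = 1.994×10⁷ m.
r₂ = 46720 km = 4.672×10⁷ m.
Transfer ellipse a_t = (r₁ + r₂)/2 = 3.333×10⁷ m.
At r₁: circular v_c1 = √(μ/r₁) = 11800 m/s; transfer-periapsis v_p = √[μ(2/r₁ − 1/a_t)] = 13970 m/s.
Δv₁ = v_p − v_c1 = 2170 m/s.
= 2.170 km/s.

Δv ≈ 2.17 km/s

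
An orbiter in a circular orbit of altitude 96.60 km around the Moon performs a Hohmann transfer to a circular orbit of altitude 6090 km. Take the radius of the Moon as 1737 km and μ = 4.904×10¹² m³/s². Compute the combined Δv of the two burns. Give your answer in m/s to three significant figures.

r₁ = 1737 + 96.60 = 1833.6 km = 1.8336×10⁶ m.
r₂ = 1737 + 6090 = 7827.0 km = 7.8270×10⁶ m.
Transfer ellipse a_t = (r₁ + r₂)/2 = 4.830×10⁶ m.
At r₁: circular v_c1 = √(μ/r₁) = 1635 m/s; transfer-perilune v_p = √[μ(2/r₁ − 1/a_t)] = 2082 m/s.
Δv₁ = v_p − v_c1 = 446.4 m/s.
At r₂: circular v_c2 = √(μ/r₂) = 791.5 m/s; transfer-apolune v_a = √[μ(2/r₂ − 1/a_t)] = 487.7 m/s.
Δv₂ = v_c2 − v_a = 303.9 m/s.
Total Δv = Δv₁ + Δv₂ = 750.2 m/s.

Δv_total ≈ 750 m/s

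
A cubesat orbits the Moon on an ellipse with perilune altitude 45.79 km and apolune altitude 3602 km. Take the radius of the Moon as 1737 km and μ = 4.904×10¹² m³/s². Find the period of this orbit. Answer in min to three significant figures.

r_p = 1737 + 45.79 = 1782.8 km = 1.7828×10⁶ m.
r_a = 1737 + 3602 = 5339.0 km = 5.3390×10⁶ m.
Semi-major axis a = (r_p + r_a)/2 = (1782.8 + 5339.0)/2 = 3560.9 km = 3.561×10⁶ m.
By Kepler's third law T = 2π√(a³/μ) = 2π × 3.034×10³ = 1.907×10⁴ s.
= 317.8 min.

T ≈ 318 min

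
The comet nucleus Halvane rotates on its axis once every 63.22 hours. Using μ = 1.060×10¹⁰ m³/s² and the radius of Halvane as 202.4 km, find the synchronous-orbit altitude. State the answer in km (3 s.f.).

h_sync ≈ 2200 km

T = 63.22 hours = 2.276×10⁵ s.
A synchronous orbit has period T, so by Kepler's third law a = (μT²/4π²)^(1/3).
μT²/4π² = 1.060×10¹⁰ × (2.276×10⁵)² / 39.48 = 1.391×10¹⁹ m³.
a = 2.405×10⁶ m = 2404.8 km.
Altitude h = a − R = 2404.8 − 202.4 = 2202.4 km.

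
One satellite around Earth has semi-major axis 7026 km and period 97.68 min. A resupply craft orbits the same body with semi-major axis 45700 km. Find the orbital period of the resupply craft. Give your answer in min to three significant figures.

Kepler's third law: T² ∝ a³, so T₂ = T₁ (a₂/a₁)^(3/2).
a₂/a₁ = 6.504, (a₂/a₁)^(3/2) = 16.59.
T₂ = 97.68 × 16.59 = 1620 min.

T₂ ≈ 1620 min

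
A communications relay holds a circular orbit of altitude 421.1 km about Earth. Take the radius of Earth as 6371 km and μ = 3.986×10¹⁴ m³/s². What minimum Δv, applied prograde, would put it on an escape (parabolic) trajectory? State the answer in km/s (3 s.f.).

r = 6371 + 421.1 = 6792.1 km = 6.7921×10⁶ m.
Circular speed v_c = √(μ/r) = 7661 m/s.
Escape speed v_esc = √(2μ/r) = √2 × v_c = 10830 m/s.
Δv = v_esc − v_c = 3173 m/s = 3.173 km/s.

Δv ≈ 3.17 km/s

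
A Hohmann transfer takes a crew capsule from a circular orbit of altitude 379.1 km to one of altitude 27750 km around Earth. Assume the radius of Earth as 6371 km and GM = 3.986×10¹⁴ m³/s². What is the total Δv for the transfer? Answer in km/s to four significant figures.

r₁ = 6371 + 379.1 = 6750.1 km = 6.7501×10⁶ m.
r₂ = 6371 + 27750 = 34121 km = 3.4121×10⁷ m.
Transfer ellipse a_t = (r₁ + r₂)/2 = 2.044×10⁷ m.
At r₁: circular v_c1 = √(μ/r₁) = 7684 m/s; transfer-perigee v_p = √[μ(2/r₁ − 1/a_t)] = 9930 m/s.
Δv₁ = v_p − v_c1 = 2245 m/s.
At r₂: circular v_c2 = √(μ/r₂) = 3418 m/s; transfer-apogee v_a = √[μ(2/r₂ − 1/a_t)] = 1964 m/s.
Δv₂ = v_c2 − v_a = 1454 m/s.
Total Δv = Δv₁ + Δv₂ = 3699 m/s = 3.699 km/s.

Δv_total ≈ 3.699 km/s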